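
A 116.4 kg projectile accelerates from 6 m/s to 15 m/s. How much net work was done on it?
W = ΔKE = ½m(v₂² − v₁²) = ½(116.4)(15² − 6²) = 10999.8 J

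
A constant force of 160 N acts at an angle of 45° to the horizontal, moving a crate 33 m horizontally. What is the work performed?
W = F·d·cosθ = (160)(33)cos(45°) = 3734 J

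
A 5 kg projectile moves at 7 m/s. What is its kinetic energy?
KE = ½mv² = ½(5)(7)² = 122.5 J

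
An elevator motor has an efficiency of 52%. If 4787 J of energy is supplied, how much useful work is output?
W_out = η·W_in = 0.52·4787 = 2489.24 J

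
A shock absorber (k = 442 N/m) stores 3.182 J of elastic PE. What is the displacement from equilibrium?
x = √(2·PE/k) = √(2·3.182/442) = 0.12 m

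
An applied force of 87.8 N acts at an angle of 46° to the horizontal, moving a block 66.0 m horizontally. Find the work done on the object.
W = F·d·cosθ = (87.8)(66.0)cos(46°) = 4025 J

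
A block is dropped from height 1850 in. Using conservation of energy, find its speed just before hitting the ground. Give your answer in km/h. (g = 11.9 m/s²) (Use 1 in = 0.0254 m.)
Convert to SI: h = 46.99 m
mgh = ½mv² ⇒ v = √(2gh) = √(2·11.9·46.99) = 33.4419 m/s = 120.4 km/h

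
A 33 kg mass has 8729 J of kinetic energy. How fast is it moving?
v = √(2·KE/m) = √(2·8729/33) = 23.0 m/s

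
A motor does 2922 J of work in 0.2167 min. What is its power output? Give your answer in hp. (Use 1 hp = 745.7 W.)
Convert to SI: W = 2922.0 J, t = 13.002 s
P = W/t = 2922.0/13.002 = 224.735 W = 0.3014 hp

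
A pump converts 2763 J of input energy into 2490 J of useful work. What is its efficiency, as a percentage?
η = W_out/W_in = 2490/2763 = 90.12%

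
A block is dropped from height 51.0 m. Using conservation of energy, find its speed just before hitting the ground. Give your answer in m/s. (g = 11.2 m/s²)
mgh = ½mv² ⇒ v = √(2gh) = √(2·11.2·51.0) = 33.8 m/s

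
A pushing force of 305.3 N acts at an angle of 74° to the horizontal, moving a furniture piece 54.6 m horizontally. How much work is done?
W = F·d·cosθ = (305.3)(54.6)cos(74°) = 4595 J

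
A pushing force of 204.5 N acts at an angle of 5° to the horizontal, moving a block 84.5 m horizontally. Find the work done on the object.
W = F·d·cosθ = (204.5)(84.5)cos(5°) = 17210 J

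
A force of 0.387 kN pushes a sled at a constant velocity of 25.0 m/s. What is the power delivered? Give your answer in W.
Convert to SI: F = 387.0 N, v = 25.0 m/s
P = Fv = (387.0)(25.0) = 9675 W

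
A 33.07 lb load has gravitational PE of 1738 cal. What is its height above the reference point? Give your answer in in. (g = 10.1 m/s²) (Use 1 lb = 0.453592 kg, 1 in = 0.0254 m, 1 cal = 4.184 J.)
Convert to SI: m = 15.0003 kg, PE = 7271.79 J
h = PE/(mg) = 7271.79/(15.0003·10.1) = 47.9977 m = 1890 in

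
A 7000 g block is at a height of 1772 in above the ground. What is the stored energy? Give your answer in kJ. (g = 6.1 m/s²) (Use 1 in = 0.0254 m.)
Convert to SI: m = 7.0 kg, h = 45.0088 m
PE = mgh = (7.0)(6.1)(45.0088) = 1921.88 J = 1.922 kJ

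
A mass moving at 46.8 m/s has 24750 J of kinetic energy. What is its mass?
m = 2·KE/v² = 2·24750/(46.8)² = 22.6 kg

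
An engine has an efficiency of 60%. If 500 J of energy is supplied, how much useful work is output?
W_out = η·W_in = 0.6·500 = 300.0 J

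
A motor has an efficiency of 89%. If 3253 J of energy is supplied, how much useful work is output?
W_out = η·W_in = 0.89·3253 = 2895.17 J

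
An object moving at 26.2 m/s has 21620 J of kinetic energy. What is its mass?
m = 2·KE/v² = 2·21620/(26.2)² = 62.99 kg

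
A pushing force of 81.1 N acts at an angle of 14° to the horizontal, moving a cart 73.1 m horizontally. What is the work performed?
W = F·d·cosθ = (81.1)(73.1)cos(14°) = 5752 J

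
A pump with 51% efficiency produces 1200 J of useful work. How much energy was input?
W_in = W_out/η = 1200/0.51 = 2353 J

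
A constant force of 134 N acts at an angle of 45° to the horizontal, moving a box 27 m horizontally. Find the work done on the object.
W = F·d·cosθ = (134)(27)cos(45°) = 2558 J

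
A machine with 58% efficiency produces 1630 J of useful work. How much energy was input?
W_in = W_out/η = 1630/0.58 = 2810 J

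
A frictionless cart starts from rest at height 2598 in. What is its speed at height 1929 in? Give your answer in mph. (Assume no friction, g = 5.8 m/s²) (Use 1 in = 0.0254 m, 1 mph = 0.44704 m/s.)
Convert to SI: h₁−h₂ = 16.9926 m
mgh₁ = mgh₂ + ½mv² ⇒ v = √(2g(h₁−h₂)) = √(2·5.8·16.9926) = 14.0397 m/s = 31.41 mph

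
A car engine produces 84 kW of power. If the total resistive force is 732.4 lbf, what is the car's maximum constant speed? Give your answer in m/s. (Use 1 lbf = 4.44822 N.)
Convert to SI: F = 3257.88 N
P = Fv ⇒ v = P/F = 84000 W/3257.88 N = 25.78 m/s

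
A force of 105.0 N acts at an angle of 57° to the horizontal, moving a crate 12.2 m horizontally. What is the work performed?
W = F·d·cosθ = (105.0)(12.2)cos(57°) = 697.7 J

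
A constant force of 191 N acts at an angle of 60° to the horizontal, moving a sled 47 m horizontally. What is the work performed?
W = F·d·cosθ = (191)(47)cos(60°) = 4489 J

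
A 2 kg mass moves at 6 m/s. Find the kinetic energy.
KE = ½mv² = ½(2)(6)² = 36.0 J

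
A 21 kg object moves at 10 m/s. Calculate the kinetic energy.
KE = ½mv² = ½(21)(10)² = 1050.0 J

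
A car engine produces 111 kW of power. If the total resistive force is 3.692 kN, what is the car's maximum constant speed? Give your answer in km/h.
Convert to SI: F = 3692.0 N
P = Fv ⇒ v = P/F = 111000 W/3692.0 N = 30.065 m/s = 108.2 km/h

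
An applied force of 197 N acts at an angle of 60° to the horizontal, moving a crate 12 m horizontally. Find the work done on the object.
W = F·d·cosθ = (197)(12)cos(60°) = 1182 J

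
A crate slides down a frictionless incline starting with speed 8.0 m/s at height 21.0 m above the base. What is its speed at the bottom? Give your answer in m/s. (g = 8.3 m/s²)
½mv₀² + mgh = ½mv² ⇒ v = √(v₀² + 2gh) = √(8.0² + 2·8.3·21.0) = 20.31 m/s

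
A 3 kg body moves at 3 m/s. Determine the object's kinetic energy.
KE = ½mv² = ½(3)(3)² = 13.5 J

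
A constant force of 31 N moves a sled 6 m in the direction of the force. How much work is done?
W = F·d = (31)(6) = 186.0 J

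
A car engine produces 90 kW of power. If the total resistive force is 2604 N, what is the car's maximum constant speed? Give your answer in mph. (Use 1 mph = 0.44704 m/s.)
P = Fv ⇒ v = P/F = 90000 W/2604.0 N = 34.5622 m/s = 77.31 mph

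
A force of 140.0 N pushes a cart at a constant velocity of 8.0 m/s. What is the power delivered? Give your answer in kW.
P = Fv = (140.0)(8.0) = 1120.0 W = 1.12 kW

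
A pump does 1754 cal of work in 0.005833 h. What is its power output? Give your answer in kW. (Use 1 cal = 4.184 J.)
Convert to SI: W = 7338.74 J, t = 20.9988 s
P = W/t = 7338.74/20.9988 = 349.484 W = 0.3495 kW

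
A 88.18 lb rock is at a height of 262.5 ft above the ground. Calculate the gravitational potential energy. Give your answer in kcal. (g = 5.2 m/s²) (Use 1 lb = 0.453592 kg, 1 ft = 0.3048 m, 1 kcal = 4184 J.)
Convert to SI: m = 39.9977 kg, h = 80.01 m
PE = mgh = (39.9977)(5.2)(80.01) = 16641.1 J = 3.977 kcal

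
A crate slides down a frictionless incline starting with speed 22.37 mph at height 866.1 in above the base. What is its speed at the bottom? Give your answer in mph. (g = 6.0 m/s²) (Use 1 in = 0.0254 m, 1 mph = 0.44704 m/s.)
Convert to SI: v₀ = 10.0003 m/s, h = 21.9989 m
½mv₀² + mgh = ½mv² ⇒ v = √(v₀² + 2gh) = √(10.0003² + 2·6.0·21.9989) = 19.0786 m/s = 42.68 mph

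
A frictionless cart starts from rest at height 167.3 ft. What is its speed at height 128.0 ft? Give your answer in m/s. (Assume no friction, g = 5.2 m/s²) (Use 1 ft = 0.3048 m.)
Convert to SI: h₁−h₂ = 11.9786 m
mgh₁ = mgh₂ + ½mv² ⇒ v = √(2g(h₁−h₂)) = √(2·5.2·11.9786) = 11.16 m/s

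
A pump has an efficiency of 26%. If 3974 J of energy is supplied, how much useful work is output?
W_out = η·W_in = 0.26·3974 = 1033.24 J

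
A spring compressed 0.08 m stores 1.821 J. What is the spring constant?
k = 2·PE/x² = 2·1.821/(0.08)² = 569.1 N/m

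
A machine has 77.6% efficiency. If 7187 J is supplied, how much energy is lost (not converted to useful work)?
W_lost = W_in(1 − η) = 7187·(1 − 0.776) = 1610 J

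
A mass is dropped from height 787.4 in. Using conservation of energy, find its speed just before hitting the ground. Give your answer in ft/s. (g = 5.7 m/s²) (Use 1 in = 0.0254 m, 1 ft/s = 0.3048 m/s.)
Convert to SI: h = 20.0 m
mgh = ½mv² ⇒ v = √(2gh) = √(2·5.7·20.0) = 15.0997 m/s = 49.54 ft/s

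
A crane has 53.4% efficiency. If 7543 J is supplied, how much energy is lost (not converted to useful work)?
W_lost = W_in(1 − η) = 7543·(1 − 0.534) = 3515 J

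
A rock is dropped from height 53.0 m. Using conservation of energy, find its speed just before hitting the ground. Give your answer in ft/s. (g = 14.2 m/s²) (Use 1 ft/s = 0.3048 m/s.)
mgh = ½mv² ⇒ v = √(2gh) = √(2·14.2·53.0) = 38.7969 m/s = 127.3 ft/s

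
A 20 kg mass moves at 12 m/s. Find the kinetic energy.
KE = ½mv² = ½(20)(12)² = 1440.0 J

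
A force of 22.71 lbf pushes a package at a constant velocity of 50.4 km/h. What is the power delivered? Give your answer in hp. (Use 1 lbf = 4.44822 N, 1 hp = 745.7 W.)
Convert to SI: F = 101.019 N, v = 14.0 m/s
P = Fv = (101.019)(14.0) = 1414.27 W = 1.897 hp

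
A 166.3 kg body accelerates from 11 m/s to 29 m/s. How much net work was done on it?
W = ΔKE = ½m(v₂² − v₁²) = ½(166.3)(29² − 11²) = 59868.0 J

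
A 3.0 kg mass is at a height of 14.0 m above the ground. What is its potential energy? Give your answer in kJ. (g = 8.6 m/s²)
PE = mgh = (3.0)(8.6)(14.0) = 361.2 J = 0.3612 kJ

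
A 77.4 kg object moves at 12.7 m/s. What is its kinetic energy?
KE = ½mv² = ½(77.4)(12.7)² = 6242 J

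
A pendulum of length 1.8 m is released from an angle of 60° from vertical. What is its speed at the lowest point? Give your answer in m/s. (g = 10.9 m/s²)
h = L(1 − cosθ) = 1.8(1 − cos60°) = 0.9 m
v = √(2gh) = √(2·10.9·0.9) = 4.429 m/s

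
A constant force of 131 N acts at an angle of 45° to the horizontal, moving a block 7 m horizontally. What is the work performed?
W = F·d·cosθ = (131)(7)cos(45°) = 648.4 J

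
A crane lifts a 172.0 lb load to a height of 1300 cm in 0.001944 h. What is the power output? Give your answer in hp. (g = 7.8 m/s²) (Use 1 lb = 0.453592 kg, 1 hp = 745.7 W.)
Convert to SI: m = 78.0178 kg, h = 13.0 m, t = 6.9984 s
P = mgh/t = (78.0178)(7.8)(13.0)/6.9984 = 1130.4 W = 1.516 hp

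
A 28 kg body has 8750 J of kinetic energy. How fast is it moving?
v = √(2·KE/m) = √(2·8750/28) = 25.0 m/s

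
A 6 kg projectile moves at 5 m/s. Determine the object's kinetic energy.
KE = ½mv² = ½(6)(5)² = 75.0 J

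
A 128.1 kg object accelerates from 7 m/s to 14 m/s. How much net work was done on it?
W = ΔKE = ½m(v₂² − v₁²) = ½(128.1)(14² − 7²) = 9415.35 J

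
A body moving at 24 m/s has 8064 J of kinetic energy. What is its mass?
m = 2·KE/v² = 2·8064/(24)² = 28.0 kg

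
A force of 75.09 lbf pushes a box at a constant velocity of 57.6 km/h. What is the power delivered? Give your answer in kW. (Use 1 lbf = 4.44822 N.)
Convert to SI: F = 334.017 N, v = 16.0 m/s
P = Fv = (334.017)(16.0) = 5344.27 W = 5.344 kW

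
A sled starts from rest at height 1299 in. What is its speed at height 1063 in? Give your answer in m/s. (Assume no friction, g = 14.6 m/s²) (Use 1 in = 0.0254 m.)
Convert to SI: h₁−h₂ = 5.9944 m
mgh₁ = mgh₂ + ½mv² ⇒ v = √(2g(h₁−h₂)) = √(2·14.6·5.9944) = 13.23 m/s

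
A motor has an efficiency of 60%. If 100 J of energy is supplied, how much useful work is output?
W_out = η·W_in = 0.6·100 = 60.0 J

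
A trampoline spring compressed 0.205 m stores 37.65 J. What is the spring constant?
k = 2·PE/x² = 2·37.65/(0.205)² = 1792 N/m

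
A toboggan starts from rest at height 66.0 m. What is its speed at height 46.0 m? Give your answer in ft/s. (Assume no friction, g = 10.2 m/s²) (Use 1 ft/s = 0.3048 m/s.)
mgh₁ = mgh₂ + ½mv² ⇒ v = √(2g(h₁−h₂)) = √(2·10.2·20.0) = 20.199 m/s = 66.27 ft/s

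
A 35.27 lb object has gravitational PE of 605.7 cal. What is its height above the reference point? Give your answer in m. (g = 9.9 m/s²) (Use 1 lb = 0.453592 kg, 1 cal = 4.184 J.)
Convert to SI: m = 15.9982 kg, PE = 2534.25 J
h = PE/(mg) = 2534.25/(15.9982·9.9) = 16.0 m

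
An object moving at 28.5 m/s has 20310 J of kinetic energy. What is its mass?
m = 2·KE/v² = 2·20310/(28.5)² = 50.01 kg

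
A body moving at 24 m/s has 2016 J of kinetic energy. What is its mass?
m = 2·KE/v² = 2·2016/(24)² = 7.0 kg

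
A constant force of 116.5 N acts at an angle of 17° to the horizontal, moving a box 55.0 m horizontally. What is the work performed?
W = F·d·cosθ = (116.5)(55.0)cos(17°) = 6128 J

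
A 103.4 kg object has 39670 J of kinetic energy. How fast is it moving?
v = √(2·KE/m) = √(2·39670/103.4) = 27.7 m/s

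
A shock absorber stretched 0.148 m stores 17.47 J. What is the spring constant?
k = 2·PE/x² = 2·17.47/(0.148)² = 1595 N/m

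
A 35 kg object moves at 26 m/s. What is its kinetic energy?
KE = ½mv² = ½(35)(26)² = 11830.0 J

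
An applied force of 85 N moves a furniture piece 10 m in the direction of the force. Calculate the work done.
W = F·d = (85)(10) = 850.0 J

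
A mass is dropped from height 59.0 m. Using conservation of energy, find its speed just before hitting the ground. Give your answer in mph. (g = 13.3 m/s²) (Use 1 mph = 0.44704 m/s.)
mgh = ½mv² ⇒ v = √(2gh) = √(2·13.3·59.0) = 39.6157 m/s = 88.62 mph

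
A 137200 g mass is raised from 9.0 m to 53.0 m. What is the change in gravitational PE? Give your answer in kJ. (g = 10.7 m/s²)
Convert to SI: m = 137.2 kg, Δh = 44.0 m
ΔPE = mgΔh = (137.2)(10.7)(44.0) = 64593.8 J = 64.59 kJ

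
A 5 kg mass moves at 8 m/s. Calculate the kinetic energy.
KE = ½mv² = ½(5)(8)² = 160.0 J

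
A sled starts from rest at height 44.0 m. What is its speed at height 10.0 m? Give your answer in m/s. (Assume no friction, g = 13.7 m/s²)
mgh₁ = mgh₂ + ½mv² ⇒ v = √(2g(h₁−h₂)) = √(2·13.7·34.0) = 30.52 m/s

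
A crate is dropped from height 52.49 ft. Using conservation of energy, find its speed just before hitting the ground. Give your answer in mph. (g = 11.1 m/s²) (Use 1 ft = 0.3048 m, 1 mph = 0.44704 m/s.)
Convert to SI: h = 15.999 m
mgh = ½mv² ⇒ v = √(2gh) = √(2·11.1·15.999) = 18.8461 m/s = 42.16 mph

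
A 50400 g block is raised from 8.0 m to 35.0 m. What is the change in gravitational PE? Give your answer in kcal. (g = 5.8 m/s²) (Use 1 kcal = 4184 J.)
Convert to SI: m = 50.4 kg, Δh = 27.0 m
ΔPE = mgΔh = (50.4)(5.8)(27.0) = 7892.64 J = 1.886 kcal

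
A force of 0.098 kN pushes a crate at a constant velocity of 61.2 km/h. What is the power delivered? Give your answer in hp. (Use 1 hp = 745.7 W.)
Convert to SI: F = 98.0 N, v = 17.0 m/s
P = Fv = (98.0)(17.0) = 1666.0 W = 2.234 hp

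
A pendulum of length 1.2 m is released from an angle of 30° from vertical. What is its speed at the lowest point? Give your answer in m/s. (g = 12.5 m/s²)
h = L(1 − cosθ) = 1.2(1 − cos30°) = 0.16077 m
v = √(2gh) = √(2·12.5·0.16077) = 2.005 m/s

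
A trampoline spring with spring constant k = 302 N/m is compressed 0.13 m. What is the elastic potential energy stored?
PE = ½kx² = ½(302)(0.13)² = 2.552 J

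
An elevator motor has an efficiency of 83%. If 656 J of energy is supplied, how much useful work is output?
W_out = η·W_in = 0.83·656 = 544.48 J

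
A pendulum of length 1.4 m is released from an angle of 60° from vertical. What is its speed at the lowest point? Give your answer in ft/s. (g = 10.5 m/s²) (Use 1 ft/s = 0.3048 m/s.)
h = L(1 − cosθ) = 1.4(1 − cos60°) = 0.7 m
v = √(2gh) = √(2·10.5·0.7) = 3.83406 m/s = 12.58 ft/s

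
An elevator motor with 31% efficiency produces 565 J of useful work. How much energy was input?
W_in = W_out/η = 565/0.31 = 1823 J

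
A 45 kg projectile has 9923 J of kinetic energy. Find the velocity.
v = √(2·KE/m) = √(2·9923/45) = 21.0 m/s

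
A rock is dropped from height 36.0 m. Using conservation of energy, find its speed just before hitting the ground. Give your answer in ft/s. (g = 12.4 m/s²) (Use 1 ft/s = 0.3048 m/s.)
mgh = ½mv² ⇒ v = √(2gh) = √(2·12.4·36.0) = 29.8798 m/s = 98.03 ft/s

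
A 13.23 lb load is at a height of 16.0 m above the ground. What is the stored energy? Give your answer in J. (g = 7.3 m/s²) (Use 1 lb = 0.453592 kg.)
Convert to SI: m = 6.00102 kg, h = 16.0 m
PE = mgh = (6.00102)(7.3)(16.0) = 700.9 J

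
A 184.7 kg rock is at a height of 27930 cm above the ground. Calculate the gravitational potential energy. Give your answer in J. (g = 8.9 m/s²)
Convert to SI: m = 184.7 kg, h = 279.3 m
PE = mgh = (184.7)(8.9)(279.3) = 459100 J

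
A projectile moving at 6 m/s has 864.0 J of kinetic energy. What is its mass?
m = 2·KE/v² = 2·864.0/(6)² = 48.0 kg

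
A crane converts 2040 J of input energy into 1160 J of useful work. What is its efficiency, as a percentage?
η = W_out/W_in = 1160/2040 = 56.86%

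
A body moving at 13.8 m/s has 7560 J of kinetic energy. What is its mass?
m = 2·KE/v² = 2·7560/(13.8)² = 79.4 kg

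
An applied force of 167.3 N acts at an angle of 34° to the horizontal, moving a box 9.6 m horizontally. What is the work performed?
W = F·d·cosθ = (167.3)(9.6)cos(34°) = 1332 J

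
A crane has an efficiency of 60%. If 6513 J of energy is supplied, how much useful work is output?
W_out = η·W_in = 0.6·6513 = 3907.8 J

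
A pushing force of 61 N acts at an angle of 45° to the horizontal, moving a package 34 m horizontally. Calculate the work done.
W = F·d·cosθ = (61)(34)cos(45°) = 1467 J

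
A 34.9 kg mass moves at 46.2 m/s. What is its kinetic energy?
KE = ½mv² = ½(34.9)(46.2)² = 37250 J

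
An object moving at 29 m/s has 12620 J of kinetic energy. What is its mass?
m = 2·KE/v² = 2·12620/(29)² = 30.01 kg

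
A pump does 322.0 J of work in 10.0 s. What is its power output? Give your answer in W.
P = W/t = 322.0/10.0 = 32.2 W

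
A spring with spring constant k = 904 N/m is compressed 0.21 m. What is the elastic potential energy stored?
PE = ½kx² = ½(904)(0.21)² = 19.93 J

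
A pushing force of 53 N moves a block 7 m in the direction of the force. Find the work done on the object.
W = F·d = (53)(7) = 371.0 J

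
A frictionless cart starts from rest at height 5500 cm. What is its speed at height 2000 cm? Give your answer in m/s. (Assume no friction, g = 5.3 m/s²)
Convert to SI: h₁−h₂ = 35.0 m
mgh₁ = mgh₂ + ½mv² ⇒ v = √(2g(h₁−h₂)) = √(2·5.3·35.0) = 19.26 m/s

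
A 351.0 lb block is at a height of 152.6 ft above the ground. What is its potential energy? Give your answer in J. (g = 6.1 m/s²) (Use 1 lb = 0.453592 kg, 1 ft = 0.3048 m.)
Convert to SI: m = 159.211 kg, h = 46.5125 m
PE = mgh = (159.211)(6.1)(46.5125) = 45170 J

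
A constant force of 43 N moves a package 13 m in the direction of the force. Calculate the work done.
W = F·d = (43)(13) = 559.0 J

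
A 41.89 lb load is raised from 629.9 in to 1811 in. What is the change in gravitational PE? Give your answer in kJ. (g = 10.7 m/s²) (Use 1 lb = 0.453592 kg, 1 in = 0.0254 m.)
Convert to SI: m = 19.001 kg, Δh = 29.9999 m
ΔPE = mgΔh = (19.001)(10.7)(29.9999) = 6099.3 J = 6.099 kJ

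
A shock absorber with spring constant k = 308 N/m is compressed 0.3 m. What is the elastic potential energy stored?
PE = ½kx² = ½(308)(0.3)² = 13.86 J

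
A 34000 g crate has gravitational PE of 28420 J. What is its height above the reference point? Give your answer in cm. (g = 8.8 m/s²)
Convert to SI: m = 34.0 kg, PE = 28420.0 J
h = PE/(mg) = 28420.0/(34.0·8.8) = 94.9866 m = 9499 cm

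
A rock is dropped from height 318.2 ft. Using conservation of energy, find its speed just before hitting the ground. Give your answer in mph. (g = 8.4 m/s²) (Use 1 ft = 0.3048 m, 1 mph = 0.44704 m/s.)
Convert to SI: h = 96.9874 m
mgh = ½mv² ⇒ v = √(2gh) = √(2·8.4·96.9874) = 40.3657 m/s = 90.3 mph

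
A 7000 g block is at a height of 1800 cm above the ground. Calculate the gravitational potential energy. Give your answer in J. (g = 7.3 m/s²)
Convert to SI: m = 7.0 kg, h = 18.0 m
PE = mgh = (7.0)(7.3)(18.0) = 919.8 J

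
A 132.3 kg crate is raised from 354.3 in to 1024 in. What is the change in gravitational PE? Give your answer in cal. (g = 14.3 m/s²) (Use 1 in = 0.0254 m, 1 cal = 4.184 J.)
Convert to SI: m = 132.3 kg, Δh = 17.0104 m
ΔPE = mgΔh = (132.3)(14.3)(17.0104) = 32181.8 J = 7692 cal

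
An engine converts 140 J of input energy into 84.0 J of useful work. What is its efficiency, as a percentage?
η = W_out/W_in = 84.0/140 = 60.0%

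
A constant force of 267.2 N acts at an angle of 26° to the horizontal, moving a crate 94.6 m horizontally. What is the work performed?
W = F·d·cosθ = (267.2)(94.6)cos(26°) = 22720 J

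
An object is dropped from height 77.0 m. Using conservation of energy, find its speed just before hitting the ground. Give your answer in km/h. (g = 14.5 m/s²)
mgh = ½mv² ⇒ v = √(2gh) = √(2·14.5·77.0) = 47.2546 m/s = 170.1 km/h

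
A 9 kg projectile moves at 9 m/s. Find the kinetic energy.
KE = ½mv² = ½(9)(9)² = 364.5 J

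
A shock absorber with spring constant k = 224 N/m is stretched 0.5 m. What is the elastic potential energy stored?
PE = ½kx² = ½(224)(0.5)² = 28.0 J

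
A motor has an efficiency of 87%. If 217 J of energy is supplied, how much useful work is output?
W_out = η·W_in = 0.87·217 = 188.79 J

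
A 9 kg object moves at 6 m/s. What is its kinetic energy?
KE = ½mv² = ½(9)(6)² = 162.0 J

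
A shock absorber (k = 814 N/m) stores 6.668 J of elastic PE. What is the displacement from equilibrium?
x = √(2·PE/k) = √(2·6.668/814) = 0.128 m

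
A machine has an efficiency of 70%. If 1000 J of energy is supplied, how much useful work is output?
W_out = η·W_in = 0.7·1000 = 700.0 J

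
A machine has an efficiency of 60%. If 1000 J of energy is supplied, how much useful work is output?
W_out = η·W_in = 0.6·1000 = 600.0 J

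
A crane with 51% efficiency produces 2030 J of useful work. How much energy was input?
W_in = W_out/η = 2030/0.51 = 3980 J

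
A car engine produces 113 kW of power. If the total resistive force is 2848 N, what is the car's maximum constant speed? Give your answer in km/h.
P = Fv ⇒ v = P/F = 113000 W/2848.0 N = 39.677 m/s = 142.8 km/h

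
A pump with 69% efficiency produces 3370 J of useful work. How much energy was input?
W_in = W_out/η = 3370/0.69 = 4884 J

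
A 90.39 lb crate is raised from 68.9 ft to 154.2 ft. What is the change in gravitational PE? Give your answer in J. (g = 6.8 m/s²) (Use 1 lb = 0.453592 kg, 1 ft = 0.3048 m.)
Convert to SI: m = 41.0002 kg, Δh = 25.9994 m
ΔPE = mgΔh = (41.0002)(6.8)(25.9994) = 7249 J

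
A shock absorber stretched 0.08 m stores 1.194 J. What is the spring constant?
k = 2·PE/x² = 2·1.194/(0.08)² = 373.1 N/m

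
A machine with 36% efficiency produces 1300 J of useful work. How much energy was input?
W_in = W_out/η = 1300/0.36 = 3611 J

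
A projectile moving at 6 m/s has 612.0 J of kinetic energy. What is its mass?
m = 2·KE/v² = 2·612.0/(6)² = 34.0 kg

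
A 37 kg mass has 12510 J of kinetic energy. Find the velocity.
v = √(2·KE/m) = √(2·12510/37) = 26.0 m/s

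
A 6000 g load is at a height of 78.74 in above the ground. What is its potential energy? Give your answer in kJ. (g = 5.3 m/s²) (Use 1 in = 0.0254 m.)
Convert to SI: m = 6.0 kg, h = 2.0 m
PE = mgh = (6.0)(5.3)(2.0) = 63.5999 J = 0.0636 kJ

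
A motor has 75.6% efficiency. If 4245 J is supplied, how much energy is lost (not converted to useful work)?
W_lost = W_in(1 − η) = 4245·(1 − 0.756) = 1036 J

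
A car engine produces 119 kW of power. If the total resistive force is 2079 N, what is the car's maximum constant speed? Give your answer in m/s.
P = Fv ⇒ v = P/F = 119000 W/2079.0 N = 57.24 m/s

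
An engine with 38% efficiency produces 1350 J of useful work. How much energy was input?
W_in = W_out/η = 1350/0.38 = 3553 J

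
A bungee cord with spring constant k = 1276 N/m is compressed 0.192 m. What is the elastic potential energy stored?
PE = ½kx² = ½(1276)(0.192)² = 23.52 J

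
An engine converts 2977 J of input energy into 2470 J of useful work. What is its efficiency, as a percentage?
η = W_out/W_in = 2470/2977 = 82.97%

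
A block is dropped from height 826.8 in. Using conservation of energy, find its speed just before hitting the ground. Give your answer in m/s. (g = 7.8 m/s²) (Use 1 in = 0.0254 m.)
Convert to SI: h = 21.0007 m
mgh = ½mv² ⇒ v = √(2gh) = √(2·7.8·21.0007) = 18.1 m/s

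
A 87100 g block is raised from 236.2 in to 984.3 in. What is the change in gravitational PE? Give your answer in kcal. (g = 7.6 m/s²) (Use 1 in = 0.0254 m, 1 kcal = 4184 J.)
Convert to SI: m = 87.1 kg, Δh = 19.0017 m
ΔPE = mgΔh = (87.1)(7.6)(19.0017) = 12578.4 J = 3.006 kcal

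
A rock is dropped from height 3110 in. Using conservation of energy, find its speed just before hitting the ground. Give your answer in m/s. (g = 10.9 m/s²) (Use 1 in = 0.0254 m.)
Convert to SI: h = 78.994 m
mgh = ½mv² ⇒ v = √(2gh) = √(2·10.9·78.994) = 41.5 m/s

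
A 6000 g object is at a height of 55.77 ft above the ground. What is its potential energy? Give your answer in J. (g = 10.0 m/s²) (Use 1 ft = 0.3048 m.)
Convert to SI: m = 6.0 kg, h = 16.9987 m
PE = mgh = (6.0)(10.0)(16.9987) = 1020 J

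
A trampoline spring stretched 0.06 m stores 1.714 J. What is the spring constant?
k = 2·PE/x² = 2·1.714/(0.06)² = 952.2 N/m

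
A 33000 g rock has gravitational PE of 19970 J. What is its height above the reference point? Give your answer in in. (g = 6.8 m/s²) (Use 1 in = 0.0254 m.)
Convert to SI: m = 33.0 kg, PE = 19970.0 J
h = PE/(mg) = 19970.0/(33.0·6.8) = 88.9929 m = 3504 in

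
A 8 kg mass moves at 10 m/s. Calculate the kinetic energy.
KE = ½mv² = ½(8)(10)² = 400.0 J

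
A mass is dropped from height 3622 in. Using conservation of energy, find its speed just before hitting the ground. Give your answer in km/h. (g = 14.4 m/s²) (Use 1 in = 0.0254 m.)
Convert to SI: h = 91.9988 m
mgh = ½mv² ⇒ v = √(2gh) = √(2·14.4·91.9988) = 51.4739 m/s = 185.3 km/h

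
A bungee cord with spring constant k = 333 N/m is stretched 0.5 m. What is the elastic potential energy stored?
PE = ½kx² = ½(333)(0.5)² = 41.63 J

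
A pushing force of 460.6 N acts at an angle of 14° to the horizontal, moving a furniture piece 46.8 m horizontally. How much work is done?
W = F·d·cosθ = (460.6)(46.8)cos(14°) = 20920 J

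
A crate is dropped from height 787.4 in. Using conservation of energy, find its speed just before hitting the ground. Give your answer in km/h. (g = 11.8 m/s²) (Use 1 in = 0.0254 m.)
Convert to SI: h = 20.0 m
mgh = ½mv² ⇒ v = √(2gh) = √(2·11.8·20.0) = 21.7255 m/s = 78.21 km/h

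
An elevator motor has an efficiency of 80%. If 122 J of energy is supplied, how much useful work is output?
W_out = η·W_in = 0.8·122 = 97.6 J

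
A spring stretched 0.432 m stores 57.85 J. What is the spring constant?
k = 2·PE/x² = 2·57.85/(0.432)² = 620.0 N/m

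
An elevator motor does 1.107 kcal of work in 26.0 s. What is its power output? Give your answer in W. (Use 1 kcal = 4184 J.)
Convert to SI: W = 4631.69 J, t = 26.0 s
P = W/t = 4631.69/26.0 = 178.1 W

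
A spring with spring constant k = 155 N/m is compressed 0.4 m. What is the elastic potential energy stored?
PE = ½kx² = ½(155)(0.4)² = 12.4 J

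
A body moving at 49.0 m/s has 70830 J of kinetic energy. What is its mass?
m = 2·KE/v² = 2·70830/(49.0)² = 59.0 kg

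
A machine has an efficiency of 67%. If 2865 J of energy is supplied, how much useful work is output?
W_out = η·W_in = 0.67·2865 = 1919.55 J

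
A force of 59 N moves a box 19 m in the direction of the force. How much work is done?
W = F·d = (59)(19) = 1121 J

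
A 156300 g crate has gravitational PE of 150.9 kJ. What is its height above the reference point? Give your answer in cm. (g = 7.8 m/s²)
Convert to SI: m = 156.3 kg, PE = 150900 J
h = PE/(mg) = 150900/(156.3·7.8) = 123.776 m = 12380 cm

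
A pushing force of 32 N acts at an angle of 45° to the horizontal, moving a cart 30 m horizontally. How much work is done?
W = F·d·cosθ = (32)(30)cos(45°) = 678.8 J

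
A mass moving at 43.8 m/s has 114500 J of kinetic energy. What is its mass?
m = 2·KE/v² = 2·114500/(43.8)² = 119.4 kg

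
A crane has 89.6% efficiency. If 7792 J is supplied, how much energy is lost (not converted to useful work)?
W_lost = W_in(1 − η) = 7792·(1 − 0.896) = 810.4 J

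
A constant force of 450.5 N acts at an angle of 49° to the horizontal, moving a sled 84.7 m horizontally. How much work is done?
W = F·d·cosθ = (450.5)(84.7)cos(49°) = 25030 J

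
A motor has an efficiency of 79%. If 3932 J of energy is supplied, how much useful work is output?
W_out = η·W_in = 0.79·3932 = 3106.28 J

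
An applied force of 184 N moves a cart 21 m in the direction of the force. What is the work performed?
W = F·d = (184)(21) = 3864 J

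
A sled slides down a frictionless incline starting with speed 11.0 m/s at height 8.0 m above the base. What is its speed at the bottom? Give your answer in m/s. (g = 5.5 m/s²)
½mv₀² + mgh = ½mv² ⇒ v = √(v₀² + 2gh) = √(11.0² + 2·5.5·8.0) = 14.46 m/s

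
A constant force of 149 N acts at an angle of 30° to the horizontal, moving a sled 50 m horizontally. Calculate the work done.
W = F·d·cosθ = (149)(50)cos(30°) = 6452 J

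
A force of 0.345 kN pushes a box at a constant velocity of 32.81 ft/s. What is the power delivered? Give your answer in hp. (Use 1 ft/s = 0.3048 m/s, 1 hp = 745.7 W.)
Convert to SI: F = 345.0 N, v = 10.0005 m/s
P = Fv = (345.0)(10.0005) = 3450.17 W = 4.627 hp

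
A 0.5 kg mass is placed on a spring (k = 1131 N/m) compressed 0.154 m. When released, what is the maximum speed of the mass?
½kx² = ½mv² ⇒ v = x√(k/m) = (0.154)√(1131/0.5) = 7.324 m/s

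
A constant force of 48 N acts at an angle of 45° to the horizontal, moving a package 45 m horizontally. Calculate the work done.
W = F·d·cosθ = (48)(45)cos(45°) = 1527 J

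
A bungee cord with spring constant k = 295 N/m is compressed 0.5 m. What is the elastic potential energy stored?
PE = ½kx² = ½(295)(0.5)² = 36.88 J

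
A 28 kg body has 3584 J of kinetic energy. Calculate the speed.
v = √(2·KE/m) = √(2·3584/28) = 16.0 m/s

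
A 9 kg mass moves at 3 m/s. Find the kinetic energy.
KE = ½mv² = ½(9)(3)² = 40.5 J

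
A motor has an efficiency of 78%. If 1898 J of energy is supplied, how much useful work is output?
W_out = η·W_in = 0.78·1898 = 1480.44 J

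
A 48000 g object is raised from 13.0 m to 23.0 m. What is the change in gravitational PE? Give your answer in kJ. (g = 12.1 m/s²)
Convert to SI: m = 48.0 kg, Δh = 10.0 m
ΔPE = mgΔh = (48.0)(12.1)(10.0) = 5808.0 J = 5.808 kJ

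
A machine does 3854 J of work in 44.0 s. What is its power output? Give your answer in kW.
P = W/t = 3854.0/44.0 = 87.5909 W = 0.08759 kW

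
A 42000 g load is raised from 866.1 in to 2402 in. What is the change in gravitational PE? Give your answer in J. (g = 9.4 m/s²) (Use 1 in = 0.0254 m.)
Convert to SI: m = 42.0 kg, Δh = 39.0119 m
ΔPE = mgΔh = (42.0)(9.4)(39.0119) = 15400 J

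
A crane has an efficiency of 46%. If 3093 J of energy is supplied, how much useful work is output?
W_out = η·W_in = 0.46·3093 = 1422.78 J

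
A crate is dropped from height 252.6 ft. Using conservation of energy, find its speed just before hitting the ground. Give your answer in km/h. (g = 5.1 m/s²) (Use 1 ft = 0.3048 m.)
Convert to SI: h = 76.9925 m
mgh = ½mv² ⇒ v = √(2gh) = √(2·5.1·76.9925) = 28.0236 m/s = 100.9 km/h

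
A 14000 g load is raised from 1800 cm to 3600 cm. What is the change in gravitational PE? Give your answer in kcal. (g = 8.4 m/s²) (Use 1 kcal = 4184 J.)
Convert to SI: m = 14.0 kg, Δh = 18.0 m
ΔPE = mgΔh = (14.0)(8.4)(18.0) = 2116.8 J = 0.5059 kcal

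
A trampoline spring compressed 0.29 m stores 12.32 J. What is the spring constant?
k = 2·PE/x² = 2·12.32/(0.29)² = 293.0 N/m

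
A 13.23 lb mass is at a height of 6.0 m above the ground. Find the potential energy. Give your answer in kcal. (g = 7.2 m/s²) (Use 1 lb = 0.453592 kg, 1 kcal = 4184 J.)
Convert to SI: m = 6.00102 kg, h = 6.0 m
PE = mgh = (6.00102)(7.2)(6.0) = 259.244 J = 0.06196 kcal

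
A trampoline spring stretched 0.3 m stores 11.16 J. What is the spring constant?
k = 2·PE/x² = 2·11.16/(0.3)² = 248.0 N/m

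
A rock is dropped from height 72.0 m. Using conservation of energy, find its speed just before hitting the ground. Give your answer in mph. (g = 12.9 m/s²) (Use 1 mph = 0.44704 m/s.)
mgh = ½mv² ⇒ v = √(2gh) = √(2·12.9·72.0) = 43.0999 m/s = 96.41 mph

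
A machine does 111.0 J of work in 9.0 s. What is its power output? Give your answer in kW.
P = W/t = 111.0/9.0 = 12.3333 W = 0.01233 kW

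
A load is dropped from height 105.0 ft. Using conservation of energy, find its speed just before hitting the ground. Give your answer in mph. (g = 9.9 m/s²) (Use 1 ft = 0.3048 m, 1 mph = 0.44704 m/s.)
Convert to SI: h = 32.004 m
mgh = ½mv² ⇒ v = √(2gh) = √(2·9.9·32.004) = 25.173 m/s = 56.31 mph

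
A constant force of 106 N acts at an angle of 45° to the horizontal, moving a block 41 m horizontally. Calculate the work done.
W = F·d·cosθ = (106)(41)cos(45°) = 3073 J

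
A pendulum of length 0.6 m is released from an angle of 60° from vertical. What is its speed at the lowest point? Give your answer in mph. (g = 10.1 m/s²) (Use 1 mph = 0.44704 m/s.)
h = L(1 − cosθ) = 0.6(1 − cos60°) = 0.3 m
v = √(2gh) = √(2·10.1·0.3) = 2.46171 m/s = 5.507 mph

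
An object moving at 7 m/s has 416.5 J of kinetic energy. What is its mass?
m = 2·KE/v² = 2·416.5/(7)² = 17.0 kg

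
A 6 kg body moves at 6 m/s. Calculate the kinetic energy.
KE = ½mv² = ½(6)(6)² = 108.0 J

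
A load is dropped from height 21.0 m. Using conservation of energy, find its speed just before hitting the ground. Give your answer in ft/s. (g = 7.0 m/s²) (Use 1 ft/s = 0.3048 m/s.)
mgh = ½mv² ⇒ v = √(2gh) = √(2·7.0·21.0) = 17.1464 m/s = 56.25 ft/s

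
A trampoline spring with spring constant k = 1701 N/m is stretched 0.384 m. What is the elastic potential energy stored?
PE = ½kx² = ½(1701)(0.384)² = 125.4 J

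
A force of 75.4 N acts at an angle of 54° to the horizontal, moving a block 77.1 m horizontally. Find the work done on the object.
W = F·d·cosθ = (75.4)(77.1)cos(54°) = 3417 J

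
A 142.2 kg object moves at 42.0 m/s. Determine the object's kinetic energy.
KE = ½mv² = ½(142.2)(42.0)² = 125400 J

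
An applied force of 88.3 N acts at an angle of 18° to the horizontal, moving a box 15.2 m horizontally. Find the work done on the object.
W = F·d·cosθ = (88.3)(15.2)cos(18°) = 1276 J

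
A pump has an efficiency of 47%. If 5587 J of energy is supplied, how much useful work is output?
W_out = η·W_in = 0.47·5587 = 2625.89 J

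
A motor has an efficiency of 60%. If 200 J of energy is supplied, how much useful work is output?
W_out = η·W_in = 0.6·200 = 120.0 J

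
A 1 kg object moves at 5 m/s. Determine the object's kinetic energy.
KE = ½mv² = ½(1)(5)² = 12.5 J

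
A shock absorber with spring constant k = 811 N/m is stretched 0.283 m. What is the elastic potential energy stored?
PE = ½kx² = ½(811)(0.283)² = 32.48 J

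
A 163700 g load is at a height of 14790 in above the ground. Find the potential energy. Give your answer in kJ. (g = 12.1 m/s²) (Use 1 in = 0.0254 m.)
Convert to SI: m = 163.7 kg, h = 375.666 m
PE = mgh = (163.7)(12.1)(375.666) = 744108 J = 744.1 kJ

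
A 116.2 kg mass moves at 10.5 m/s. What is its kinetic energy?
KE = ½mv² = ½(116.2)(10.5)² = 6406 J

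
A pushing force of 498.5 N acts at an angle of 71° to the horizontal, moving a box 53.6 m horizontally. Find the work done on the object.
W = F·d·cosθ = (498.5)(53.6)cos(71°) = 8699 J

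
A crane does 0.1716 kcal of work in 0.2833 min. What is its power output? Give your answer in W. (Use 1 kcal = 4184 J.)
Convert to SI: W = 717.974 J, t = 16.998 s
P = W/t = 717.974/16.998 = 42.24 W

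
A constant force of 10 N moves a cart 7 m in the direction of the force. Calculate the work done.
W = F·d = (10)(7) = 70.0 J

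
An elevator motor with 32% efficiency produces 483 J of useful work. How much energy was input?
W_in = W_out/η = 483/0.32 = 1509 J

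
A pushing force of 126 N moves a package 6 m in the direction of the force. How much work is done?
W = F·d = (126)(6) = 756.0 J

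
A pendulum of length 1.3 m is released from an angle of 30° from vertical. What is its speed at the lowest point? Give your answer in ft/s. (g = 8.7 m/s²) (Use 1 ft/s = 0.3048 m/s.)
h = L(1 − cosθ) = 1.3(1 − cos30°) = 0.174167 m
v = √(2gh) = √(2·8.7·0.174167) = 1.74083 m/s = 5.711 ft/s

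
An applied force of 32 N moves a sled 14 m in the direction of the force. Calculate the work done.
W = F·d = (32)(14) = 448.0 J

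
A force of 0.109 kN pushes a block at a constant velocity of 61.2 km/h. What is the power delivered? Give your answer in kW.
Convert to SI: F = 109.0 N, v = 17.0 m/s
P = Fv = (109.0)(17.0) = 1853.0 W = 1.853 kW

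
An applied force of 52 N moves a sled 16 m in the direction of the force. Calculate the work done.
W = F·d = (52)(16) = 832.0 J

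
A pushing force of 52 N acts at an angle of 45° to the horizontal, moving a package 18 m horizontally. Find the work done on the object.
W = F·d·cosθ = (52)(18)cos(45°) = 661.9 J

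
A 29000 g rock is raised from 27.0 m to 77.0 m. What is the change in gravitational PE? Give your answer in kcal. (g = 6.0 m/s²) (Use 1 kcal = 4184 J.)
Convert to SI: m = 29.0 kg, Δh = 50.0 m
ΔPE = mgΔh = (29.0)(6.0)(50.0) = 8700.0 J = 2.079 kcal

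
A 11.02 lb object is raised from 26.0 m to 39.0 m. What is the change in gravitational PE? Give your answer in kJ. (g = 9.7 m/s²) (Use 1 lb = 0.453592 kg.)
Convert to SI: m = 4.99858 kg, Δh = 13.0 m
ΔPE = mgΔh = (4.99858)(9.7)(13.0) = 630.321 J = 0.6303 kJ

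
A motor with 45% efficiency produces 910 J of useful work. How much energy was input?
W_in = W_out/η = 910/0.45 = 2022 J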